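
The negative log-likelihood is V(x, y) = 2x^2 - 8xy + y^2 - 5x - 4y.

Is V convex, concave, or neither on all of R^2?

neither

V is quadratic, so its Hessian is the constant matrix H = [[4, -8], [-8, 2]].
det(H) = -56, tr(H) = 6.
det(H) < 0, so H is indefinite: neither convex nor concave.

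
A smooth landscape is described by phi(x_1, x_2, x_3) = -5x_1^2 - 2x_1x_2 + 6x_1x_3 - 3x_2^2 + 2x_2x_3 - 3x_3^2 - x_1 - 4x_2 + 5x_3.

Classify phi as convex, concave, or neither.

phi is quadratic, so its Hessian is the constant matrix H = [[-10, -2, 6], [-2, -6, 2], [6, 2, -6]].
Leading principal minors: -10, 56, -128.
Signs alternate −, +, − ⇒ H ≺ 0 ⇒ concave.

concave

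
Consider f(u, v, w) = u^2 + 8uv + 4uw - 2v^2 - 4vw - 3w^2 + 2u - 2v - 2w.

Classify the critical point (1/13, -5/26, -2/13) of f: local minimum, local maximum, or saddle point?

The Hessian is constant: H = [[2, 8, 4], [8, -4, -4], [4, -4, -6]].
Leading principal minors: Δ₁ = 2, Δ₂ = -72, Δ₃ = 208.
The minors fit neither the all-positive nor the alternating-sign pattern, so H is indefinite: a saddle point.

saddle point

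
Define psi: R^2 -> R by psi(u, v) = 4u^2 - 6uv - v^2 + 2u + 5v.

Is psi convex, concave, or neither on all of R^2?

psi is quadratic, so its Hessian is the constant matrix H = [[8, -6], [-6, -2]].
det(H) = -52, tr(H) = 6.
det(H) < 0, so H is indefinite: neither convex nor concave.

neither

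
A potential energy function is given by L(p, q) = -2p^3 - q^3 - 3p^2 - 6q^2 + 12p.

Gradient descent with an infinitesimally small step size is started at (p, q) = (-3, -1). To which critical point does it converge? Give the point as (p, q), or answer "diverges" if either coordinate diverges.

L is separable, so gradient descent decouples: p follows -∂L/∂p, q follows -∂L/∂q.
∂L/∂p = -6(p - 1)(p + 2); at p=-3 this is -24, so p increases.
∂L/∂q = -3q(q + 4); at q=-1 this is 9, so q decreases.
p converges to its nearest critical value -2 (a local min of the p-part); q converges to -4. The iterate converges to (-2, -4).

(-2, -4)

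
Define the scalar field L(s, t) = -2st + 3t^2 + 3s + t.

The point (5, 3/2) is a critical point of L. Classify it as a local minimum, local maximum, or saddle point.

The Hessian of L is constant: H = [[0, -2], [-2, 6]].
det(H) = 0·6 − (-2)² = -4.
Since det(H) < 0, H is indefinite and the critical point is a saddle point.

saddle point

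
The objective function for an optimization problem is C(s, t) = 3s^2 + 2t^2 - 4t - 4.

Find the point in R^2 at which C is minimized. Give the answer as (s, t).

C(s,t) separates as P(s) + Q(t) − 4, so its minimum is min P + min Q − 4.
P'(s) = 6s vanishes at s ∈ {0}; Q'(t) = 4(t - 1) vanishes at t ∈ {1}.
Local minima of P (where P''>0): P(0)=0. Local minima of Q: Q(1)=-2.
So the global minimum of C is P(0) + Q(1) − 4 = 0 − 2 − 4 = -6, attained at (0, 1).

(0, 1)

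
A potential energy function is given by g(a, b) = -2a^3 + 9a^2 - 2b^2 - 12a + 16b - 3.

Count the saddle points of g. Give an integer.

1

g separates as a function of a plus a function of b, so ∇g=0 decouples.
∂g/∂a = -6(a - 2)(a - 1) = 0 at a ∈ {1, 2}; ∂g/∂b = -4(b - 4) = 0 at b ∈ {4}.
The Hessian is diagonal: diag(g_aa, g_bb). Second derivatives: g_aa(1)=6, g_aa(2)=-6; g_bb(4)=-4.
Saddle points occur where the two diagonal entries have opposite signs: (1, 4). Count: 1.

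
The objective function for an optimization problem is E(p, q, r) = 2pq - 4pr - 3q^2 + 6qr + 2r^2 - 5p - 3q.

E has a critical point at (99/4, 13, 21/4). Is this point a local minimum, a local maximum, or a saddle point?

The Hessian is constant: H = [[0, 2, -4], [2, -6, 6], [-4, 6, 4]].
Leading principal minors: Δ₁ = 0, Δ₂ = -4, Δ₃ = -16.
The minors fit neither the all-positive nor the alternating-sign pattern, so H is indefinite: a saddle point.

saddle point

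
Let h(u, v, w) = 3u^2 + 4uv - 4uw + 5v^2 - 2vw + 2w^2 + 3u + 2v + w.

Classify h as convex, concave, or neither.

h is quadratic, so its Hessian is the constant matrix H = [[6, 4, -4], [4, 10, -2], [-4, -2, 4]].
Leading principal minors: 6, 44, 56.
All positive ⇒ H ≻ 0 ⇒ convex.

convex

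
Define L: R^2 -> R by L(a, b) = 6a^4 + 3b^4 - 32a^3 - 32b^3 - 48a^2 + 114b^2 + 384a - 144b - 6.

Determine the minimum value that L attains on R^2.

L(a,b) separates as P(a) + Q(b) − 6, so its minimum is min P + min Q − 6.
P'(a) = 24(a - 4)(a - 2)(a + 2) vanishes at a ∈ {-2, 2, 4}; Q'(b) = 12(b - 4)(b - 3)(b - 1) vanishes at b ∈ {1, 3, 4}.
Local minima of P (where P''>0): P(-2)=-608, P(4)=256. Local minima of Q: Q(1)=-59, Q(4)=-32.
So the global minimum of L is P(-2) + Q(1) − 6 = -608 − 59 − 6 = -673, attained at (-2, 1).

-673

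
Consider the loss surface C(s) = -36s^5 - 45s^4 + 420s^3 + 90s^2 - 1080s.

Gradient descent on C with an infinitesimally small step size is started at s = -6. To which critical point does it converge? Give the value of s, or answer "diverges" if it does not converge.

-3

C'(s) = -180(s - 2)(s - 1)(s + 1)(s + 3), so C'(-6) = -151200.
Gradient descent moves in the -C' direction, i.e. s is increasing.
The nearest critical point in that direction is s = -3, where C'' = 7200 > 0 (a local minimum). The iterate converges there.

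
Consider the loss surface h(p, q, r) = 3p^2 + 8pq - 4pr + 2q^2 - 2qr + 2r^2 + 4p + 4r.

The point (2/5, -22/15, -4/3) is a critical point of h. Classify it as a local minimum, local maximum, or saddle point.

The Hessian is constant: H = [[6, 8, -4], [8, 4, -2], [-4, -2, 4]].
Leading principal minors: Δ₁ = 6, Δ₂ = -40, Δ₃ = -120.
The minors fit neither the all-positive nor the alternating-sign pattern, so H is indefinite: a saddle point.

saddle point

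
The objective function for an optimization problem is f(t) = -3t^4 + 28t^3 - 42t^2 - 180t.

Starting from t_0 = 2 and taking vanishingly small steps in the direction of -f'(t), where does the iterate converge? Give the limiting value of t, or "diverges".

f'(t) = -12(t - 5)(t - 3)(t + 1), so f'(2) = -108.
Gradient descent moves in the -f' direction, i.e. t is increasing.
The nearest critical point in that direction is t = 3, where f'' = 96 > 0 (a local minimum). The iterate converges there.

3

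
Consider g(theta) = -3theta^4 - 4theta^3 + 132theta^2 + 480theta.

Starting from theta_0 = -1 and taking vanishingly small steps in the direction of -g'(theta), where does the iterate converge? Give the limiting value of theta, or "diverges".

g'(theta) = -12(theta - 5)(theta + 2)(theta + 4), so g'(-1) = 216.
Gradient descent moves in the -g' direction, i.e. theta is decreasing.
The nearest critical point in that direction is theta = -2, where g'' = 168 > 0 (a local minimum). The iterate converges there.

-2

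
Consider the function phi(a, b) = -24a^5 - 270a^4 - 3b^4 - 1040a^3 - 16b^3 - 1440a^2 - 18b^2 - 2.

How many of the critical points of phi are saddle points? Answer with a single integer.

phi separates as a function of a plus a function of b, so ∇phi=0 decouples.
∂phi/∂a = -120a(a + 2)(a + 3)(a + 4) = 0 at a ∈ {-4, -3, -2, 0}; ∂phi/∂b = -12b(b + 1)(b + 3) = 0 at b ∈ {-3, -1, 0}.
The Hessian is diagonal: diag(phi_aa, phi_bb). Second derivatives: phi_aa(-4)=960, phi_aa(-3)=-360, phi_aa(-2)=480, phi_aa(0)=-2880; phi_bb(-3)=-72, phi_bb(-1)=24, phi_bb(0)=-36.
Saddle points occur where the two diagonal entries have opposite signs: (-4, -3), (-4, 0), (-3, -1), (-2, -3), (-2, 0), (0, -1). Count: 6.

6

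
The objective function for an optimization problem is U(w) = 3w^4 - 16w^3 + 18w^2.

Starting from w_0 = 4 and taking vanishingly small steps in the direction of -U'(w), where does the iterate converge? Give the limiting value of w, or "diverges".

3

U'(w) = 12w(w - 3)(w - 1), so U'(4) = 144.
Gradient descent moves in the -U' direction, i.e. w is decreasing.
The nearest critical point in that direction is w = 3, where U'' = 72 > 0 (a local minimum). The iterate converges there.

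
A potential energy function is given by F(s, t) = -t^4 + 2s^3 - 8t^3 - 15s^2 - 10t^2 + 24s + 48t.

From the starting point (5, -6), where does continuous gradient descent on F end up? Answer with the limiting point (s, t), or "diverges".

diverges

F is separable, so gradient descent decouples: s follows -∂F/∂s, t follows -∂F/∂t.
∂F/∂s = 6(s - 4)(s - 1); at s=5 this is 24, so s decreases.
∂F/∂t = -4(t - 1)(t + 3)(t + 4); at t=-6 this is 168, so t decreases.
The t-coordinate has no critical point in that direction and runs off to infinity.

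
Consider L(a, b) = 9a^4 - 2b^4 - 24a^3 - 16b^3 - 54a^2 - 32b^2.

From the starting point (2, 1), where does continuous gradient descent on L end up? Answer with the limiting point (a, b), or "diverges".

L is separable, so gradient descent decouples: a follows -∂L/∂a, b follows -∂L/∂b.
∂L/∂a = 36a(a - 3)(a + 1); at a=2 this is -216, so a increases.
∂L/∂b = -8b(b + 2)(b + 4); at b=1 this is -120, so b increases.
The b-coordinate has no critical point in that direction and runs off to infinity.

diverges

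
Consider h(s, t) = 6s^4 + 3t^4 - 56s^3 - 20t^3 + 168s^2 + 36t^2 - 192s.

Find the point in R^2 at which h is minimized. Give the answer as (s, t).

(4, 0)

h(s,t) separates as P(s) + Q(t), so its minimum is min P + min Q.
P'(s) = 24(s - 4)(s - 2)(s - 1) vanishes at s ∈ {1, 2, 4}; Q'(t) = 12t(t - 3)(t - 2) vanishes at t ∈ {0, 2, 3}.
Local minima of P (where P''>0): P(1)=-74, P(4)=-128. Local minima of Q: Q(0)=0, Q(3)=27.
So the global minimum of h is P(4) + Q(0) = -128 + 0 = -128, attained at (4, 0).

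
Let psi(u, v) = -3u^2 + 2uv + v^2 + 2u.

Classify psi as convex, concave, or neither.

neither

psi is quadratic, so its Hessian is the constant matrix H = [[-6, 2], [2, 2]].
det(H) = -16, tr(H) = -4.
det(H) < 0, so H is indefinite: neither convex nor concave.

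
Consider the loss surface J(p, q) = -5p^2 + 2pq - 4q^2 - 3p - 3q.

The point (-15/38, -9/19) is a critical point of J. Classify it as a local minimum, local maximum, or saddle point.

The Hessian of J is constant: H = [[-10, 2], [2, -8]].
det(H) = (-10)·(-8) − 2² = 76.
det(H) > 0 and tr(H) = -18 < 0, so H is negative definite and the point is a local maximum.

local maximum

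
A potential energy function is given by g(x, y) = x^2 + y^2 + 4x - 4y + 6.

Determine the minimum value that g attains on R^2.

g(x,y) separates as P(x) + Q(y) + 6, so its minimum is min P + min Q + 6.
P'(x) = 2x + 4 vanishes at x ∈ {-2}; Q'(y) = 2y - 4 vanishes at y ∈ {2}.
Local minima of P (where P''>0): P(-2)=-4. Local minima of Q: Q(2)=-4.
So the global minimum of g is P(-2) + Q(2) + 6 = -4 − 4 + 6 = -2, attained at (-2, 2).

-2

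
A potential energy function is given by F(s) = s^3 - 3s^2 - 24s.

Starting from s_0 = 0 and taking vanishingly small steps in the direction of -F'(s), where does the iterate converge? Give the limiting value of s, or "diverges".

F'(s) = 3(s - 4)(s + 2), so F'(0) = -24.
Gradient descent moves in the -F' direction, i.e. s is increasing.
The nearest critical point in that direction is s = 4, where F'' = 18 > 0 (a local minimum). The iterate converges there.

4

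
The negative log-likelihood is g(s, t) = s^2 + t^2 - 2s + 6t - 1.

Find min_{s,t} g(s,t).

-11

g(s,t) separates as P(s) + Q(t) − 1, so its minimum is min P + min Q − 1.
P'(s) = 2s - 2 vanishes at s ∈ {1}; Q'(t) = 2(t + 3) vanishes at t ∈ {-3}.
Local minima of P (where P''>0): P(1)=-1. Local minima of Q: Q(-3)=-9.
So the global minimum of g is P(1) + Q(-3) − 1 = -1 − 9 − 1 = -11, attained at (1, -3).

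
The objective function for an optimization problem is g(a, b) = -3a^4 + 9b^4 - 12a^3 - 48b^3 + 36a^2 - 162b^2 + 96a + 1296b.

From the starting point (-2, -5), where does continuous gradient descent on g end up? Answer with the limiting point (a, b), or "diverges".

(-1, -3)

g is separable, so gradient descent decouples: a follows -∂g/∂a, b follows -∂g/∂b.
∂g/∂a = -12(a - 2)(a + 1)(a + 4); at a=-2 this is -96, so a increases.
∂g/∂b = 36(b - 4)(b - 3)(b + 3); at b=-5 this is -5184, so b increases.
a converges to its nearest critical value -1 (a local min of the a-part); b converges to -3. The iterate converges to (-1, -3).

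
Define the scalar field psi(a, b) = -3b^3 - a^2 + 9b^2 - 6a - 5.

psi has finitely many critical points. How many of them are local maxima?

psi separates as a function of a plus a function of b, so ∇psi=0 decouples.
∂psi/∂a = -2(a + 3) = 0 at a ∈ {-3}; ∂psi/∂b = -9b(b - 2) = 0 at b ∈ {0, 2}.
The Hessian is diagonal: diag(psi_aa, psi_bb). Second derivatives: psi_aa(-3)=-2; psi_bb(0)=18, psi_bb(2)=-18.
Local maxima occur where both diagonal entries negative: (-3, 2). Count: 1.

1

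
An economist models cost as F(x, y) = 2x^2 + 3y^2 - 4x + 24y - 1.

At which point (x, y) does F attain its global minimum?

(1, -4)

F(x,y) separates as P(x) + Q(y) − 1, so its minimum is min P + min Q − 1.
P'(x) = 4x - 4 vanishes at x ∈ {1}; Q'(y) = 6y + 24 vanishes at y ∈ {-4}.
Local minima of P (where P''>0): P(1)=-2. Local minima of Q: Q(-4)=-48.
So the global minimum of F is P(1) + Q(-4) − 1 = -2 − 48 − 1 = -51, attained at (1, -4).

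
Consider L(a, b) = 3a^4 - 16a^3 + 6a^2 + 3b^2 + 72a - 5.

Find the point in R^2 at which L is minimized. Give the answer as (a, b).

(-1, 0)

L(a,b) separates as P(a) + Q(b) − 5, so its minimum is min P + min Q − 5.
P'(a) = 12(a - 3)(a - 2)(a + 1) vanishes at a ∈ {-1, 2, 3}; Q'(b) = 6b vanishes at b ∈ {0}.
Local minima of P (where P''>0): P(-1)=-47, P(3)=81. Local minima of Q: Q(0)=0.
So the global minimum of L is P(-1) + Q(0) − 5 = -47 + 0 − 5 = -52, attained at (-1, 0).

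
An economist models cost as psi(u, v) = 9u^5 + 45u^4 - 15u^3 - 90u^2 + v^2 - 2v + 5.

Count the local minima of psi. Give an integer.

2

psi separates as a function of u plus a function of v, so ∇psi=0 decouples.
∂psi/∂u = 45u(u - 1)(u + 1)(u + 4) = 0 at u ∈ {-4, -1, 0, 1}; ∂psi/∂v = 2(v - 1) = 0 at v ∈ {1}.
The Hessian is diagonal: diag(psi_uu, psi_vv). Second derivatives: psi_uu(-4)=-2700, psi_uu(-1)=270, psi_uu(0)=-180, psi_uu(1)=450; psi_vv(1)=2.
Local minima occur where both diagonal entries positive: (-1, 1), (1, 1). Count: 2.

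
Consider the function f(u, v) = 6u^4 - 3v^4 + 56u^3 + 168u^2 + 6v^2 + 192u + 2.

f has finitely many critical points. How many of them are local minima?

2

f separates as a function of u plus a function of v, so ∇f=0 decouples.
∂f/∂u = 24(u + 1)(u + 2)(u + 4) = 0 at u ∈ {-4, -2, -1}; ∂f/∂v = -12v(v - 1)(v + 1) = 0 at v ∈ {-1, 0, 1}.
The Hessian is diagonal: diag(f_uu, f_vv). Second derivatives: f_uu(-4)=144, f_uu(-2)=-48, f_uu(-1)=72; f_vv(-1)=-24, f_vv(0)=12, f_vv(1)=-24.
Local minima occur where both diagonal entries positive: (-4, 0), (-1, 0). Count: 2.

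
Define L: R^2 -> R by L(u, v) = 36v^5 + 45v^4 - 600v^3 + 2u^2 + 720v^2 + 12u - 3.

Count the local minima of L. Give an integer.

2

L separates as a function of u plus a function of v, so ∇L=0 decouples.
∂L/∂u = 4(u + 3) = 0 at u ∈ {-3}; ∂L/∂v = 180v(v - 2)(v - 1)(v + 4) = 0 at v ∈ {-4, 0, 1, 2}.
The Hessian is diagonal: diag(L_uu, L_vv). Second derivatives: L_uu(-3)=4; L_vv(-4)=-21600, L_vv(0)=1440, L_vv(1)=-900, L_vv(2)=2160.
Local minima occur where both diagonal entries positive: (-3, 0), (-3, 2). Count: 2.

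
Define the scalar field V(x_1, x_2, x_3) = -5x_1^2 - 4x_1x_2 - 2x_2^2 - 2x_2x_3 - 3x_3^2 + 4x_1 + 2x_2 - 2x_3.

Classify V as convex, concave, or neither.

concave

V is quadratic, so its Hessian is the constant matrix H = [[-10, -4, 0], [-4, -4, -2], [0, -2, -6]].
Leading principal minors: -10, 24, -104.
Signs alternate −, +, − ⇒ H ≺ 0 ⇒ concave.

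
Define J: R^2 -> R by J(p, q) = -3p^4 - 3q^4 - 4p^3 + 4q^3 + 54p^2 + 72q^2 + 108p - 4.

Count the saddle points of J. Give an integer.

4

J separates as a function of p plus a function of q, so ∇J=0 decouples.
∂J/∂p = -12(p - 3)(p + 1)(p + 3) = 0 at p ∈ {-3, -1, 3}; ∂J/∂q = -12q(q - 4)(q + 3) = 0 at q ∈ {-3, 0, 4}.
The Hessian is diagonal: diag(J_pp, J_qq). Second derivatives: J_pp(-3)=-144, J_pp(-1)=96, J_pp(3)=-288; J_qq(-3)=-252, J_qq(0)=144, J_qq(4)=-336.
Saddle points occur where the two diagonal entries have opposite signs: (-3, 0), (-1, -3), (-1, 4), (3, 0). Count: 4.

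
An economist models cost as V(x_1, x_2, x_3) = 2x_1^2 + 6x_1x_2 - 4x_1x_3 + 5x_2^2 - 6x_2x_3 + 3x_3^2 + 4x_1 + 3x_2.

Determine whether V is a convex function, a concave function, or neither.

convex

V is quadratic, so its Hessian is the constant matrix H = [[4, 6, -4], [6, 10, -6], [-4, -6, 6]].
Leading principal minors: 4, 4, 8.
All positive ⇒ H ≻ 0 ⇒ convex.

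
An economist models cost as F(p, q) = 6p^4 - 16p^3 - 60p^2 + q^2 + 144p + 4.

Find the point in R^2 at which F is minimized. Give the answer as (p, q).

(-2, 0)

F(p,q) separates as A(p) + B(q) + 4, so its minimum is min A + min B + 4.
A'(p) = 24(p - 3)(p - 1)(p + 2) vanishes at p ∈ {-2, 1, 3}; B'(q) = 2q vanishes at q ∈ {0}.
Local minima of A (where A''>0): A(-2)=-304, A(3)=-54. Local minima of B: B(0)=0.
So the global minimum of F is A(-2) + B(0) + 4 = -304 + 0 + 4 = -300, attained at (-2, 0).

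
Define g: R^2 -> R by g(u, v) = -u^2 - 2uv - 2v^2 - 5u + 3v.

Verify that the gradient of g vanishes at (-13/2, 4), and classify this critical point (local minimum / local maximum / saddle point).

∇g = (-2u - 2v - 5, -2u - 4v + 3); substituting (-13/2, 4) gives ∇g = (0, 0), so (-13/2, 4) is indeed a critical point.
The Hessian of g is constant: H = [[-2, -2], [-2, -4]].
det(H) = (-2)·(-4) − (-2)² = 4.
det(H) > 0 and tr(H) = -6 < 0, so H is negative definite and the point is a local maximum.

local maximum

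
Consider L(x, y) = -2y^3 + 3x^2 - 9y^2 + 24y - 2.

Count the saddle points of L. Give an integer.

L separates as a function of x plus a function of y, so ∇L=0 decouples.
∂L/∂x = 6x = 0 at x ∈ {0}; ∂L/∂y = -6(y - 1)(y + 4) = 0 at y ∈ {-4, 1}.
The Hessian is diagonal: diag(L_xx, L_yy). Second derivatives: L_xx(0)=6; L_yy(-4)=30, L_yy(1)=-30.
Saddle points occur where the two diagonal entries have opposite signs: (0, 1). Count: 1.

1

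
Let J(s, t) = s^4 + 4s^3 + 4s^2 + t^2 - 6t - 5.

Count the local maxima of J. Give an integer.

0

J separates as a function of s plus a function of t, so ∇J=0 decouples.
∂J/∂s = 4s(s + 1)(s + 2) = 0 at s ∈ {-2, -1, 0}; ∂J/∂t = 2(t - 3) = 0 at t ∈ {3}.
The Hessian is diagonal: diag(J_ss, J_tt). Second derivatives: J_ss(-2)=8, J_ss(-1)=-4, J_ss(0)=8; J_tt(3)=2.
Local maxima occur where both diagonal entries negative: none. Count: 0.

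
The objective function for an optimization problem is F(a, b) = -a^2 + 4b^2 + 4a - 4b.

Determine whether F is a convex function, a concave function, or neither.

neither

F is quadratic, so its Hessian is the constant matrix H = [[-2, 0], [0, 8]].
det(H) = -16, tr(H) = 6.
det(H) < 0, so H is indefinite: neither convex nor concave.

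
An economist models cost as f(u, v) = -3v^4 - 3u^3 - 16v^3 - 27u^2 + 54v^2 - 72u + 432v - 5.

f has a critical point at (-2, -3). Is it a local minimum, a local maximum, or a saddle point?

The mixed partial ∂²f/∂u∂v is 0, so the Hessian at any point is diag(f_uu, f_vv) = diag(-18(u + 3), 12(-3v^2 - 8v + 9)).
At (-2, -3): H = diag(-18, 72).
The eigenvalues have opposite signs, so H is indefinite: a saddle point.

saddle point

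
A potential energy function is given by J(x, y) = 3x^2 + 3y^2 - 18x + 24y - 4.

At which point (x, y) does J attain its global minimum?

J(x,y) separates as P(x) + Q(y) − 4, so its minimum is min P + min Q − 4.
P'(x) = 6x - 18 vanishes at x ∈ {3}; Q'(y) = 6y + 24 vanishes at y ∈ {-4}.
Local minima of P (where P''>0): P(3)=-27. Local minima of Q: Q(-4)=-48.
So the global minimum of J is P(3) + Q(-4) − 4 = -27 − 48 − 4 = -79, attained at (3, -4).

(3, -4)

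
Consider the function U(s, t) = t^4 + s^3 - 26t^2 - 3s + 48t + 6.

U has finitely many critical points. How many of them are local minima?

U separates as a function of s plus a function of t, so ∇U=0 decouples.
∂U/∂s = 3(s - 1)(s + 1) = 0 at s ∈ {-1, 1}; ∂U/∂t = 4(t - 3)(t - 1)(t + 4) = 0 at t ∈ {-4, 1, 3}.
The Hessian is diagonal: diag(U_ss, U_tt). Second derivatives: U_ss(-1)=-6, U_ss(1)=6; U_tt(-4)=140, U_tt(1)=-40, U_tt(3)=56.
Local minima occur where both diagonal entries positive: (1, -4), (1, 3). Count: 2.

2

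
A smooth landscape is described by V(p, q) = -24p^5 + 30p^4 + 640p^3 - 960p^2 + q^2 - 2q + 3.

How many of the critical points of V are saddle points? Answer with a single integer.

V separates as a function of p plus a function of q, so ∇V=0 decouples.
∂V/∂p = -120p(p - 4)(p - 1)(p + 4) = 0 at p ∈ {-4, 0, 1, 4}; ∂V/∂q = 2(q - 1) = 0 at q ∈ {1}.
The Hessian is diagonal: diag(V_pp, V_qq). Second derivatives: V_pp(-4)=19200, V_pp(0)=-1920, V_pp(1)=1800, V_pp(4)=-11520; V_qq(1)=2.
Saddle points occur where the two diagonal entries have opposite signs: (0, 1), (4, 1). Count: 2.

2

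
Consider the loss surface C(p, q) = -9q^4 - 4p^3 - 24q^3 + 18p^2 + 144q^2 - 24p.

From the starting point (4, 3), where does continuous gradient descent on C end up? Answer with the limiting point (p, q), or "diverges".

C is separable, so gradient descent decouples: p follows -∂C/∂p, q follows -∂C/∂q.
∂C/∂p = -12(p - 2)(p - 1); at p=4 this is -72, so p increases.
∂C/∂q = -36q(q - 2)(q + 4); at q=3 this is -756, so q increases.
The p-coordinate has no critical point in that direction and runs off to infinity.

diverges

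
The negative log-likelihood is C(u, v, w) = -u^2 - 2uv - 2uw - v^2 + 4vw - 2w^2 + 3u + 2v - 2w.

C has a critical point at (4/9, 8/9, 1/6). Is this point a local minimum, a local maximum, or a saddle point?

The Hessian is constant: H = [[-2, -2, -2], [-2, -2, 4], [-2, 4, -4]].
Leading principal minors: Δ₁ = -2, Δ₂ = 0, Δ₃ = 72.
The minors fit neither the all-positive nor the alternating-sign pattern, so H is indefinite: a saddle point.

saddle point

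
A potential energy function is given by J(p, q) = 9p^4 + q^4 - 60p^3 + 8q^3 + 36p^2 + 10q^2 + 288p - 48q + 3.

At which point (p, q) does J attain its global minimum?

(-1, 1)

J(p,q) separates as A(p) + B(q) + 3, so its minimum is min A + min B + 3.
A'(p) = 36(p - 4)(p - 2)(p + 1) vanishes at p ∈ {-1, 2, 4}; B'(q) = 4(q - 1)(q + 3)(q + 4) vanishes at q ∈ {-4, -3, 1}.
Local minima of A (where A''>0): A(-1)=-183, A(4)=192. Local minima of B: B(-4)=96, B(1)=-29.
So the global minimum of J is A(-1) + B(1) + 3 = -183 − 29 + 3 = -209, attained at (-1, 1).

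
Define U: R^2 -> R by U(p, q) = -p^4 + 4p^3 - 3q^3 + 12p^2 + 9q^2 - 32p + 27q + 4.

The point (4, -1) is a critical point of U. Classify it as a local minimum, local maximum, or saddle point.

The mixed partial ∂²U/∂p∂q is 0, so the Hessian at any point is diag(U_pp, U_qq) = diag(12(-p^2 + 2p + 2), 18(-q + 1)).
At (4, -1): H = diag(-72, 36).
The eigenvalues have opposite signs, so H is indefinite: a saddle point.

saddle point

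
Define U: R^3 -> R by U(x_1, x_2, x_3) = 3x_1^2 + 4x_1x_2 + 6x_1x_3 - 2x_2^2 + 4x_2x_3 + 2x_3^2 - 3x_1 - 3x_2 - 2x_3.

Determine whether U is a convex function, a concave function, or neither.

U is quadratic, so its Hessian is the constant matrix H = [[6, 4, 6], [4, -4, 4], [6, 4, 4]].
Leading principal minors: 6, -40, 80.
Neither pattern holds ⇒ H is indefinite ⇒ neither convex nor concave.

neither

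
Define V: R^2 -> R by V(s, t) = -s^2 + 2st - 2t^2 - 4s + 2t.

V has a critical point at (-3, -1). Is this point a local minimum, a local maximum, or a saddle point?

local maximum

The Hessian of V is constant: H = [[-2, 2], [2, -4]].
det(H) = (-2)·(-4) − 2² = 4.
det(H) > 0 and tr(H) = -6 < 0, so H is negative definite and the point is a local maximum.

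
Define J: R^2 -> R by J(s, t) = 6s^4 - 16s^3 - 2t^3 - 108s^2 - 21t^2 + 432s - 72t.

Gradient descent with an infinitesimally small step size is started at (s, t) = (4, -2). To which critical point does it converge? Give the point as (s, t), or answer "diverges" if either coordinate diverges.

J is separable, so gradient descent decouples: s follows -∂J/∂s, t follows -∂J/∂t.
∂J/∂s = 24(s - 3)(s - 2)(s + 3); at s=4 this is 336, so s decreases.
∂J/∂t = -6(t + 3)(t + 4); at t=-2 this is -12, so t increases.
The t-coordinate has no critical point in that direction and runs off to infinity.

diverges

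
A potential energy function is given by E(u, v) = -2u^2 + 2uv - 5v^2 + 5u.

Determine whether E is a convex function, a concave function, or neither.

E is quadratic, so its Hessian is the constant matrix H = [[-4, 2], [2, -10]].
det(H) = 36, tr(H) = -14.
det(H) > 0 and tr(H) < 0, so H is negative definite everywhere: concave.

concave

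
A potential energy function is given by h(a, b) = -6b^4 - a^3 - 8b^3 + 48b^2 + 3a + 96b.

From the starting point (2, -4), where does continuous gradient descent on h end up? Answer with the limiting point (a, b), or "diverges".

h is separable, so gradient descent decouples: a follows -∂h/∂a, b follows -∂h/∂b.
∂h/∂a = -3(a - 1)(a + 1); at a=2 this is -9, so a increases.
∂h/∂b = -24(b - 2)(b + 1)(b + 2); at b=-4 this is 864, so b decreases.
The a-coordinate has no critical point in that direction and runs off to infinity.

diverges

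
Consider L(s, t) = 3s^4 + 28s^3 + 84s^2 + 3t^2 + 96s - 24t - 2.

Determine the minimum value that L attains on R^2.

-114

L(s,t) separates as P(s) + Q(t) − 2, so its minimum is min P + min Q − 2.
P'(s) = 12(s + 1)(s + 2)(s + 4) vanishes at s ∈ {-4, -2, -1}; Q'(t) = 6(t - 4) vanishes at t ∈ {4}.
Local minima of P (where P''>0): P(-4)=-64, P(-1)=-37. Local minima of Q: Q(4)=-48.
So the global minimum of L is P(-4) + Q(4) − 2 = -64 − 48 − 2 = -114, attained at (-4, 4).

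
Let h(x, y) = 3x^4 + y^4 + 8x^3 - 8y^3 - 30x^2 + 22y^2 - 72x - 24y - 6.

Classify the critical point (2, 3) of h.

The mixed partial ∂²h/∂x∂y is 0, so the Hessian at any point is diag(h_xx, h_yy) = diag(12(3x^2 + 4x - 5), 4(3y^2 - 12y + 11)).
At (2, 3): H = diag(180, 8).
Both eigenvalues are positive, so H is positive definite: a local minimum.

local minimum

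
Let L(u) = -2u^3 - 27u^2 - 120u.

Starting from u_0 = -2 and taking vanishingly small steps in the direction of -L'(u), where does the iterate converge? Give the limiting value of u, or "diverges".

diverges

L'(u) = -6(u + 4)(u + 5), so L'(-2) = -36.
Gradient descent moves in the -L' direction, i.e. u is increasing.
There is no critical point above u=-2, and L' keeps the same sign, so the iterate runs off to +∞.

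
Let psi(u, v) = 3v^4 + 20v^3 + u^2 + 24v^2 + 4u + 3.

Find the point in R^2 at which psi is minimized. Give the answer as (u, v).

(-2, -4)

psi(u,v) separates as P(u) + Q(v) + 3, so its minimum is min P + min Q + 3.
P'(u) = 2u + 4 vanishes at u ∈ {-2}; Q'(v) = 12v(v + 1)(v + 4) vanishes at v ∈ {-4, -1, 0}.
Local minima of P (where P''>0): P(-2)=-4. Local minima of Q: Q(-4)=-128, Q(0)=0.
So the global minimum of psi is P(-2) + Q(-4) + 3 = -4 − 128 + 3 = -129, attained at (-2, -4).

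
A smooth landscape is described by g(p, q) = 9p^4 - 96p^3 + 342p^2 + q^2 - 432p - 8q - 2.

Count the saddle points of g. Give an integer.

g separates as a function of p plus a function of q, so ∇g=0 decouples.
∂g/∂p = 36(p - 4)(p - 3)(p - 1) = 0 at p ∈ {1, 3, 4}; ∂g/∂q = 2(q - 4) = 0 at q ∈ {4}.
The Hessian is diagonal: diag(g_pp, g_qq). Second derivatives: g_pp(1)=216, g_pp(3)=-72, g_pp(4)=108; g_qq(4)=2.
Saddle points occur where the two diagonal entries have opposite signs: (3, 4). Count: 1.

1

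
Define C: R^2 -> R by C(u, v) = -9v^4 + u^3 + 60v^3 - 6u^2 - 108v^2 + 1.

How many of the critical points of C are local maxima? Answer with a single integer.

2

C separates as a function of u plus a function of v, so ∇C=0 decouples.
∂C/∂u = 3u(u - 4) = 0 at u ∈ {0, 4}; ∂C/∂v = -36v(v - 3)(v - 2) = 0 at v ∈ {0, 2, 3}.
The Hessian is diagonal: diag(C_uu, C_vv). Second derivatives: C_uu(0)=-12, C_uu(4)=12; C_vv(0)=-216, C_vv(2)=72, C_vv(3)=-108.
Local maxima occur where both diagonal entries negative: (0, 0), (0, 3). Count: 2.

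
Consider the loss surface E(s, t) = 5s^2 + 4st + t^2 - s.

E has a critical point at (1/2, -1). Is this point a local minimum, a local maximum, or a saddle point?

local minimum

The Hessian of E is constant: H = [[10, 4], [4, 2]].
det(H) = 10·2 − 4² = 4.
det(H) > 0 and tr(H) = 12 > 0, so H is positive definite and the point is a local minimum.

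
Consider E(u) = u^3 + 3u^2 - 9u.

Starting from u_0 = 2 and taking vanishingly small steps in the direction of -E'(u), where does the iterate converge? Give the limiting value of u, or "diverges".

1

E'(u) = 3(u - 1)(u + 3), so E'(2) = 15.
Gradient descent moves in the -E' direction, i.e. u is decreasing.
The nearest critical point in that direction is u = 1, where E'' = 12 > 0 (a local minimum). The iterate converges there.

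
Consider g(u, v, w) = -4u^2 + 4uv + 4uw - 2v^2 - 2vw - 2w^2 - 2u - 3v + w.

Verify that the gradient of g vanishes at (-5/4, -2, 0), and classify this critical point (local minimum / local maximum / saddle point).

local maximum

∇g = (-8u + 4v + 4w - 2, 4u - 4v - 2w - 3, 4u - 2v - 4w + 1); substituting (-5/4, -2, 0) gives ∇g = (0, 0, 0), so (-5/4, -2, 0) is indeed a critical point.
The Hessian is constant: H = [[-8, 4, 4], [4, -4, -2], [4, -2, -4]].
Leading principal minors: Δ₁ = -8, Δ₂ = 16, Δ₃ = -32.
The minors alternate sign starting negative (−, +, −), so H is negative definite: a local maximum.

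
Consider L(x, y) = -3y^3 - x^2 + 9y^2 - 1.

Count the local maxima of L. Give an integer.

L separates as a function of x plus a function of y, so ∇L=0 decouples.
∂L/∂x = -2x = 0 at x ∈ {0}; ∂L/∂y = -9y(y - 2) = 0 at y ∈ {0, 2}.
The Hessian is diagonal: diag(L_xx, L_yy). Second derivatives: L_xx(0)=-2; L_yy(0)=18, L_yy(2)=-18.
Local maxima occur where both diagonal entries negative: (0, 2). Count: 1.

1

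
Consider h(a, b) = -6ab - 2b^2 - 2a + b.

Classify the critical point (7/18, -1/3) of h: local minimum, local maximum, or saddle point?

The Hessian of h is constant: H = [[0, -6], [-6, -4]].
det(H) = 0·(-4) − (-6)² = -36.
Since det(H) < 0, H is indefinite and the critical point is a saddle point.

saddle point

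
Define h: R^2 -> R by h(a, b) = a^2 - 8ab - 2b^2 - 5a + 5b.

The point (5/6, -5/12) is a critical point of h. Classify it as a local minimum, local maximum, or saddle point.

saddle point

The Hessian of h is constant: H = [[2, -8], [-8, -4]].
det(H) = 2·(-4) − (-8)² = -72.
Since det(H) < 0, H is indefinite and the critical point is a saddle point.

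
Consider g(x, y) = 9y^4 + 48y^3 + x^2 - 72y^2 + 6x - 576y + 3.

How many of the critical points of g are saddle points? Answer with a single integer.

1

g separates as a function of x plus a function of y, so ∇g=0 decouples.
∂g/∂x = 2(x + 3) = 0 at x ∈ {-3}; ∂g/∂y = 36(y - 2)(y + 2)(y + 4) = 0 at y ∈ {-4, -2, 2}.
The Hessian is diagonal: diag(g_xx, g_yy). Second derivatives: g_xx(-3)=2; g_yy(-4)=432, g_yy(-2)=-288, g_yy(2)=864.
Saddle points occur where the two diagonal entries have opposite signs: (-3, -2). Count: 1.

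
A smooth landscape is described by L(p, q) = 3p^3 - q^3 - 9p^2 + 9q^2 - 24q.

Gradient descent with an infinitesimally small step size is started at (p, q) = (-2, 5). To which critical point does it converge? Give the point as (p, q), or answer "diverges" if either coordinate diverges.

L is separable, so gradient descent decouples: p follows -∂L/∂p, q follows -∂L/∂q.
∂L/∂p = 9p(p - 2); at p=-2 this is 72, so p decreases.
∂L/∂q = -3(q - 4)(q - 2); at q=5 this is -9, so q increases.
The p-coordinate has no critical point in that direction and runs off to infinity.

diverges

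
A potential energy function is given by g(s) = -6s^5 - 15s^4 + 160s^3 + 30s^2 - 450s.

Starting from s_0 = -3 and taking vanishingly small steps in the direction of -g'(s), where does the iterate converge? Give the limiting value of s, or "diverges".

g'(s) = -30(s - 3)(s - 1)(s + 1)(s + 5), so g'(-3) = 2880.
Gradient descent moves in the -g' direction, i.e. s is decreasing.
The nearest critical point in that direction is s = -5, where g'' = 5760 > 0 (a local minimum). The iterate converges there.

-5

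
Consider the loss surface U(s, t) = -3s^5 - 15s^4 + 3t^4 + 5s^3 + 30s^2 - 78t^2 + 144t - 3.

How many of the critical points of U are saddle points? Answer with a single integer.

U separates as a function of s plus a function of t, so ∇U=0 decouples.
∂U/∂s = -15s(s - 1)(s + 1)(s + 4) = 0 at s ∈ {-4, -1, 0, 1}; ∂U/∂t = 12(t - 3)(t - 1)(t + 4) = 0 at t ∈ {-4, 1, 3}.
The Hessian is diagonal: diag(U_ss, U_tt). Second derivatives: U_ss(-4)=900, U_ss(-1)=-90, U_ss(0)=60, U_ss(1)=-150; U_tt(-4)=420, U_tt(1)=-120, U_tt(3)=168.
Saddle points occur where the two diagonal entries have opposite signs: (-4, 1), (-1, -4), (-1, 3), (0, 1), (1, -4), (1, 3). Count: 6.

6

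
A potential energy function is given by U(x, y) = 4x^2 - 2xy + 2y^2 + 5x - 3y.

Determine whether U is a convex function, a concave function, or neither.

convex

U is quadratic, so its Hessian is the constant matrix H = [[8, -2], [-2, 4]].
det(H) = 28, tr(H) = 12.
det(H) > 0 and tr(H) > 0, so H is positive definite everywhere: convex.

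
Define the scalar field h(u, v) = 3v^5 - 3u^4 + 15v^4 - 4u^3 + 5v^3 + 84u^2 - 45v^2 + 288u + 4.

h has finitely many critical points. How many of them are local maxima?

h separates as a function of u plus a function of v, so ∇h=0 decouples.
∂h/∂u = -12(u - 4)(u + 2)(u + 3) = 0 at u ∈ {-3, -2, 4}; ∂h/∂v = 15v(v - 1)(v + 2)(v + 3) = 0 at v ∈ {-3, -2, 0, 1}.
The Hessian is diagonal: diag(h_uu, h_vv). Second derivatives: h_uu(-3)=-84, h_uu(-2)=72, h_uu(4)=-504; h_vv(-3)=-180, h_vv(-2)=90, h_vv(0)=-90, h_vv(1)=180.
Local maxima occur where both diagonal entries negative: (-3, -3), (-3, 0), (4, -3), (4, 0). Count: 4.

4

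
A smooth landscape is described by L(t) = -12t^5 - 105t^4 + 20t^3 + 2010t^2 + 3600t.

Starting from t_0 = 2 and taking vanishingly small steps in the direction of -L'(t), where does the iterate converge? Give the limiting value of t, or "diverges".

L'(t) = -60(t - 3)(t + 1)(t + 4)(t + 5), so L'(2) = 7560.
Gradient descent moves in the -L' direction, i.e. t is decreasing.
The nearest critical point in that direction is t = -1, where L'' = 2880 > 0 (a local minimum). The iterate converges there.

-1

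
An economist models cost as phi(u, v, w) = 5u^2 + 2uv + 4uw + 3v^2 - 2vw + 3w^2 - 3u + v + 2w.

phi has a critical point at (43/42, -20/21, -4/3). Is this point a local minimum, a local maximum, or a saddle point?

The Hessian is constant: H = [[10, 2, 4], [2, 6, -2], [4, -2, 6]].
Leading principal minors: Δ₁ = 10, Δ₂ = 56, Δ₃ = 168.
All leading minors are positive, so H is positive definite: a local minimum.

local minimum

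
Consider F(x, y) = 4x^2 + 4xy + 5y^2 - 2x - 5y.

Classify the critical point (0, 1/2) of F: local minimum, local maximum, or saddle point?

local minimum

The Hessian of F is constant: H = [[8, 4], [4, 10]].
det(H) = 8·10 − 4² = 64.
det(H) > 0 and tr(H) = 18 > 0, so H is positive definite and the point is a local minimum.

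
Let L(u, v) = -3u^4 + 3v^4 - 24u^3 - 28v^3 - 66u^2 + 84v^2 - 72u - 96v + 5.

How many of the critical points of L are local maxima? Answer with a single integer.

2

L separates as a function of u plus a function of v, so ∇L=0 decouples.
∂L/∂u = -12(u + 1)(u + 2)(u + 3) = 0 at u ∈ {-3, -2, -1}; ∂L/∂v = 12(v - 4)(v - 2)(v - 1) = 0 at v ∈ {1, 2, 4}.
The Hessian is diagonal: diag(L_uu, L_vv). Second derivatives: L_uu(-3)=-24, L_uu(-2)=12, L_uu(-1)=-24; L_vv(1)=36, L_vv(2)=-24, L_vv(4)=72.
Local maxima occur where both diagonal entries negative: (-3, 2), (-1, 2). Count: 2.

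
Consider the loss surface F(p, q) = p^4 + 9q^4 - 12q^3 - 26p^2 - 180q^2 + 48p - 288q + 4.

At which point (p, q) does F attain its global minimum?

F(p,q) separates as A(p) + B(q) + 4, so its minimum is min A + min B + 4.
A'(p) = 4(p - 3)(p - 1)(p + 4) vanishes at p ∈ {-4, 1, 3}; B'(q) = 36(q - 4)(q + 1)(q + 2) vanishes at q ∈ {-2, -1, 4}.
Local minima of A (where A''>0): A(-4)=-352, A(3)=-9. Local minima of B: B(-2)=96, B(4)=-2496.
So the global minimum of F is A(-4) + B(4) + 4 = -352 − 2496 + 4 = -2844, attained at (-4, 4).

(-4, 4)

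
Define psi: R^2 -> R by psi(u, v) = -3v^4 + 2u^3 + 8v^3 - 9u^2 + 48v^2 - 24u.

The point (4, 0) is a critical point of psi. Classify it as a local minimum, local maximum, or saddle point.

The mixed partial ∂²psi/∂u∂v is 0, so the Hessian at any point is diag(psi_uu, psi_vv) = diag(6(2u - 3), 12(-3v^2 + 4v + 8)).
At (4, 0): H = diag(30, 96).
Both eigenvalues are positive, so H is positive definite: a local minimum.

local minimum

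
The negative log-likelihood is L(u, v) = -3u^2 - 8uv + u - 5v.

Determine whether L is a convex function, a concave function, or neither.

L is quadratic, so its Hessian is the constant matrix H = [[-6, -8], [-8, 0]].
det(H) = -64, tr(H) = -6.
det(H) < 0, so H is indefinite: neither convex nor concave.

neither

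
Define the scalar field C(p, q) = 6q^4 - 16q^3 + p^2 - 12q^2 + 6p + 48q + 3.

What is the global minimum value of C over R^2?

-44

C(p,q) separates as A(p) + B(q) + 3, so its minimum is min A + min B + 3.
A'(p) = 2p + 6 vanishes at p ∈ {-3}; B'(q) = 24(q - 2)(q - 1)(q + 1) vanishes at q ∈ {-1, 1, 2}.
Local minima of A (where A''>0): A(-3)=-9. Local minima of B: B(-1)=-38, B(2)=16.
So the global minimum of C is A(-3) + B(-1) + 3 = -9 − 38 + 3 = -44, attained at (-3, -1).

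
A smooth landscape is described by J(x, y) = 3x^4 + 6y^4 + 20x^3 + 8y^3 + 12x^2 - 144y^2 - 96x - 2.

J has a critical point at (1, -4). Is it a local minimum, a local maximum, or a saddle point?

local minimum

The mixed partial ∂²J/∂x∂y is 0, so the Hessian at any point is diag(J_xx, J_yy) = diag(12(3x^2 + 10x + 2), 24(3y^2 + 2y - 12)).
At (1, -4): H = diag(180, 672).
Both eigenvalues are positive, so H is positive definite: a local minimum.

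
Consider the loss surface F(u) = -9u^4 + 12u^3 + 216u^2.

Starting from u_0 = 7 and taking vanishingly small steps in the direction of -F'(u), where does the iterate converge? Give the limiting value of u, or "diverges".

diverges

F'(u) = -36u(u - 4)(u + 3), so F'(7) = -7560.
Gradient descent moves in the -F' direction, i.e. u is increasing.
There is no critical point above u=7, and F' keeps the same sign, so the iterate runs off to +∞.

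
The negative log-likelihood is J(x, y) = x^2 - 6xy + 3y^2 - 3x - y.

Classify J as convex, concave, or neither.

J is quadratic, so its Hessian is the constant matrix H = [[2, -6], [-6, 6]].
det(H) = -24, tr(H) = 8.
det(H) < 0, so H is indefinite: neither convex nor concave.

neither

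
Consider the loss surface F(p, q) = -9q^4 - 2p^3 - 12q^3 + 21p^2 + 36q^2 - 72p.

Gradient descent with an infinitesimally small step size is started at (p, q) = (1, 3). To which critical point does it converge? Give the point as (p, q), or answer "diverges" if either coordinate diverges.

diverges

F is separable, so gradient descent decouples: p follows -∂F/∂p, q follows -∂F/∂q.
∂F/∂p = -6(p - 4)(p - 3); at p=1 this is -36, so p increases.
∂F/∂q = -36q(q - 1)(q + 2); at q=3 this is -1080, so q increases.
The q-coordinate has no critical point in that direction and runs off to infinity.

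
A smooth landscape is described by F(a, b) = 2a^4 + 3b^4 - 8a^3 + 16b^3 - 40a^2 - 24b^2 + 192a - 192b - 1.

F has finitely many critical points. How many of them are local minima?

F separates as a function of a plus a function of b, so ∇F=0 decouples.
∂F/∂a = 8(a - 4)(a - 2)(a + 3) = 0 at a ∈ {-3, 2, 4}; ∂F/∂b = 12(b - 2)(b + 2)(b + 4) = 0 at b ∈ {-4, -2, 2}.
The Hessian is diagonal: diag(F_aa, F_bb). Second derivatives: F_aa(-3)=280, F_aa(2)=-80, F_aa(4)=112; F_bb(-4)=144, F_bb(-2)=-96, F_bb(2)=288.
Local minima occur where both diagonal entries positive: (-3, -4), (-3, 2), (4, -4), (4, 2). Count: 4.

4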